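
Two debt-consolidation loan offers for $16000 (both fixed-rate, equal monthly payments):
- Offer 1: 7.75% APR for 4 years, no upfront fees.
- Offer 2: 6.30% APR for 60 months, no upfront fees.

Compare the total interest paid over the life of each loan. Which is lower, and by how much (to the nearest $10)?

Offer 1: monthly rate = 7.75%/12 = 0.0064583; payment = 16,000 × 0.0064583 / (1 − (1+0.0064583)^−48) = $388.73.
Total interest on Offer 1 = 48 × $388.73 − $16,000 = $2,659.04.
Offer 2: at 6.30% the monthly rate is 0.0052500, so the payment is 16,000 × 0.0052500 / (1 − 1.0052500^−60) = $311.56.
Total interest on Offer 2 = 60 × $311.56 − $16,000 = $2,693.60.
Offer 1 is lower by $34.56.

Offer 1 by $30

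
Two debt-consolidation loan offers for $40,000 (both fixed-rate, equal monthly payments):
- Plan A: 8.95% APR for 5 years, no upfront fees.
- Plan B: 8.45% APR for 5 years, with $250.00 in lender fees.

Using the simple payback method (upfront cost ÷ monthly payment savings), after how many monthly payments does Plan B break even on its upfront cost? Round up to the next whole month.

Plan A: monthly rate = 8.95%/12 = 0.0074583; payment = 40,000 × 0.0074583 / (1 − (1+0.0074583)^−60) = $829.36.
Plan B: monthly rate = 8.45%/12 = 0.0070417; payment = 40,000 × 0.0070417 / (1 − (1+0.0070417)^−60) = $819.70.
Monthly savings = $829.36 − $819.70 = $9.66.
Break-even = $250.00 / $9.66 = 25.88 → 26 months.

26 months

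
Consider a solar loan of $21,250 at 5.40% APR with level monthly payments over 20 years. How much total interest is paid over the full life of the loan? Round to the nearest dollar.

$13,545

Monthly rate = 5.4%/12 = 0.0045000; payment = 21,250 × 0.0045000 / (1 − (1+0.0045000)^−240) = $144.98.
Total paid = 240 × $144.98 = $34,795.20; interest = $34,795.20 − $21,250 = $13,545.20.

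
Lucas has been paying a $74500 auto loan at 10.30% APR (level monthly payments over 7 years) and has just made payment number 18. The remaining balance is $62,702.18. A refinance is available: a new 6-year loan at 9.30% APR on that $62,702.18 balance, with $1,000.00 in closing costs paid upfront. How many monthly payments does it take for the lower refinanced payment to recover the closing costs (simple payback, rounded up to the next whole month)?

Current payment = 74,500 × 10.3%/12 / (1 − (1+0.0085833)^−84) = $1,248.37.
Refinanced payment = 62,702.18 × 0.0077500 / (1 − (1+0.0077500)^−72) = $1,139.60.
Monthly savings = $1,248.37 − $1,139.60 = $108.77.
Break-even = $1,000.00 / $108.77 = 9.19 → 10 months.

10 months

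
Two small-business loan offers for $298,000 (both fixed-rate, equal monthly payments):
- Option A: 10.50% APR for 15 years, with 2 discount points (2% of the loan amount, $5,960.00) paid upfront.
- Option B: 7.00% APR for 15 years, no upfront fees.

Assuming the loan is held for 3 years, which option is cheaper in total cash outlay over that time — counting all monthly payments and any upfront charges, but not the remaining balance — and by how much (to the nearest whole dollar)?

Option A: at 10.50% the monthly rate is 0.0087500, so the payment is 298,000 × 0.0087500 / (1 − 1.0087500^−180) = $3,294.09.
Option B: monthly rate = 7%/12 = 0.0058333; payment = 298,000 × 0.0058333 / (1 − (1+0.0058333)^−180) = $2,678.51.
Over 36 months: Option A costs 36 × $3,294.09 + $5,960.00 = $124,547.24; Option B costs 36 × $2,678.51 = $96,426.36.
Option B is cheaper by $124,547.24 − $96,426.36 = $28,120.88.

Option B by $28,121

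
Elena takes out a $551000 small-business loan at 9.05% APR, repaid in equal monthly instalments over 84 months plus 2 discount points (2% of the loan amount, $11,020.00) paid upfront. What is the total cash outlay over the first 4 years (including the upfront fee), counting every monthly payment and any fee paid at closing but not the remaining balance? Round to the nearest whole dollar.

Monthly rate = 9.05%/12 = 0.0075417; payment = 551,000 × 0.0075417 / (1 − (1+0.0075417)^−84) = $8,879.07.
Total outlay = 48 × $8,879.07 + $11,020.00 = $437,215.36.

$437,215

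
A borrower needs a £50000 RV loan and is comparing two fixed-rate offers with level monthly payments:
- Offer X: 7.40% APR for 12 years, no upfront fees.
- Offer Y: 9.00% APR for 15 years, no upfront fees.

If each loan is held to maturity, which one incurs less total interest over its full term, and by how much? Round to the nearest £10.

Offer X: at 7.40% the monthly rate is 0.0061667, so the payment is 50,000 × 0.0061667 / (1 − 1.0061667^−144) = £524.91.
Total interest on Offer X = 144 × £524.91 − £50,000 = £25,587.04.
Offer Y: at 9.00% the monthly rate is 0.0075000, so the payment is 50,000 × 0.0075000 / (1 − 1.0075000^−180) = £507.13.
Total interest on Offer Y = 180 × £507.13 − £50,000 = £41,283.40.
Offer X is lower by £15,696.36.

Offer X by £15,700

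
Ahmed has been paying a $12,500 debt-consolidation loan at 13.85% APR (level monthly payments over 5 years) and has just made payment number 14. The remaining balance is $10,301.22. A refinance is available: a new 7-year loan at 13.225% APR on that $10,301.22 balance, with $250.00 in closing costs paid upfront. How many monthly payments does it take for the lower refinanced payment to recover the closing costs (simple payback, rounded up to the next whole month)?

Current payment = 12,500 × 13.85%/12 / (1 − (1+0.0115417)^−60) = $289.88.
Refinanced payment = 10,301.22 × 0.0110208 / (1 − (1+0.0110208)^−84) = $188.66.
Monthly savings = $289.88 − $188.66 = $101.22.
Break-even = $250.00 / $101.22 = 2.47 → 3 months.

3 months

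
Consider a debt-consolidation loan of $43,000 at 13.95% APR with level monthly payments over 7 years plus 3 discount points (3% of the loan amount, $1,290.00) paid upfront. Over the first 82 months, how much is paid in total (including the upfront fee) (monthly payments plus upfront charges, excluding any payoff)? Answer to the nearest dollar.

At 13.95% the monthly rate is 0.0116250, so the payment is 43,000 × 0.0116250 / (1 − 1.0116250^−84) = $804.63.
Total outlay = 82 × $804.63 + $1,290.00 = $67,269.66.

$67,270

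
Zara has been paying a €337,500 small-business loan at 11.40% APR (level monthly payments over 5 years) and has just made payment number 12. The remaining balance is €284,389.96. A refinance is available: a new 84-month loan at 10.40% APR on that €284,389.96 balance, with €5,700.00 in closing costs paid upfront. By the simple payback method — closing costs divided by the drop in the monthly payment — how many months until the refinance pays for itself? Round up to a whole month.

3 months

Current payment = 337,500 × 11.4%/12 / (1 − (1+0.0095000)^−60) = €7,405.57.
Refinanced payment = 284,389.96 × 0.0086667 / (1 − (1+0.0086667)^−84) = €4,780.20.
Monthly savings = €7,405.57 − €4,780.20 = €2,625.37.
Break-even = €5,700.00 / €2,625.37 = 2.17 → 3 months.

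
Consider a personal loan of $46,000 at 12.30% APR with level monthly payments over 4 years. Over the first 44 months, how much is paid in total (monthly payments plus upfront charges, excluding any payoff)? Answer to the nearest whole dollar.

Monthly rate = 12.3%/12 = 0.0102500; payment = 46,000 × 0.0102500 / (1 − (1+0.0102500)^−48) = $1,218.14.
Total outlay = 44 × $1,218.14 = $53,598.16.

$53,598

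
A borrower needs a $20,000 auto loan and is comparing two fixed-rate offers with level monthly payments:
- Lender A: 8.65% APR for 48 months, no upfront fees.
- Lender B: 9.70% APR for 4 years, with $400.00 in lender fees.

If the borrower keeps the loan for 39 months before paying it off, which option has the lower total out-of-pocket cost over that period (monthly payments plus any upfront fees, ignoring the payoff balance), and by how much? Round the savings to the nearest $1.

Lender A: monthly rate = 8.65%/12 = 0.0072083; payment = 20,000 × 0.0072083 / (1 − (1+0.0072083)^−48) = $494.38.
Lender B: monthly rate = 9.7%/12 = 0.0080833; payment = 20,000 × 0.0080833 / (1 − (1+0.0080833)^−48) = $504.38.
Over 39 months: Lender A costs 39 × $494.38 = $19,280.82; Lender B costs 39 × $504.38 + $400.00 = $20,070.82.
Lender A is cheaper by $20,070.82 − $19,280.82 = $790.00.

Lender A by $790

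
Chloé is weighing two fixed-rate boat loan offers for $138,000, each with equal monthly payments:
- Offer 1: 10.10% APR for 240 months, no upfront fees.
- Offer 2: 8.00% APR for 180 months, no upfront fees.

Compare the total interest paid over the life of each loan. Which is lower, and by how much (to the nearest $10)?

Offer 1: monthly rate = 10.1%/12 = 0.0084167; payment = 138,000 × 0.0084167 / (1 − (1+0.0084167)^−240) = $1,340.89.
Total interest on Offer 1 = 240 × $1,340.89 − $138,000 = $183,813.60.
Offer 2: monthly rate = 8%/12 = 0.0066667; payment = 138,000 × 0.0066667 / (1 − (1+0.0066667)^−180) = $1,318.80.
Total interest on Offer 2 = 180 × $1,318.80 − $138,000 = $99,384.00.
Offer 2 is lower by $84,429.60.

Offer 2 by $84,430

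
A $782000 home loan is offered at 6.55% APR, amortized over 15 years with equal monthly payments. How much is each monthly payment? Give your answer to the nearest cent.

At 6.55% the monthly rate is 0.0054583, so the payment is 782,000 × 0.0054583 / (1 − 1.0054583^−180) = $6,833.57.

$6,833.57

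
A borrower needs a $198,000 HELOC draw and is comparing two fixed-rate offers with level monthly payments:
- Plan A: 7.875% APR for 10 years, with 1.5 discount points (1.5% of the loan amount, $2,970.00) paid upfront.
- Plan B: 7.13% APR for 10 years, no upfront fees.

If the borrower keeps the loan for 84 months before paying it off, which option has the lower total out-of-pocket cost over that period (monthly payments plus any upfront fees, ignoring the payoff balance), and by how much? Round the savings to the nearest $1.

Plan B by $9,437

Plan A: at 7.875% the monthly rate is 0.0065625, so the payment is 198,000 × 0.0065625 / (1 − 1.0065625^−120) = $2,389.23.
Plan B: monthly rate = 7.13%/12 = 0.0059417; payment = 198,000 × 0.0059417 / (1 − (1+0.0059417)^−120) = $2,312.24.
Over 84 months: Plan A costs 84 × $2,389.23 + $2,970.00 = $203,665.32; Plan B costs 84 × $2,312.24 = $194,228.16.
Plan B is cheaper by $203,665.32 − $194,228.16 = $9,437.16.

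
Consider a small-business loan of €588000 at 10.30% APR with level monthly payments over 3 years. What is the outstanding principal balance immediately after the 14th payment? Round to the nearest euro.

With monthly rate i = 10.3%/12 = 0.0085833, the balance after k of n payments is P · [(1+i)^n − (1+i)^k] / [(1+i)^n − 1].
(1+0.0085833)^36 = 1.36026756 and (1+0.0085833)^14 = 1.12710667, so the balance is 588,000 × (1.36026756 − 1.12710667) / (1.36026756 − 1) = €380,546.62.

€380,547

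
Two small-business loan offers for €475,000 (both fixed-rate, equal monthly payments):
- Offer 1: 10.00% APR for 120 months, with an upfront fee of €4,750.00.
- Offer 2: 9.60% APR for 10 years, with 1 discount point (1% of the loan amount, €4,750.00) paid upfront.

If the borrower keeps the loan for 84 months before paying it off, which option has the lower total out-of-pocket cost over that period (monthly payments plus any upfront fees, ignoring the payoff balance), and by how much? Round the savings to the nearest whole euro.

Offer 1: at 10.00% the monthly rate is 0.0083333, so the payment is 475,000 × 0.0083333 / (1 − 1.0083333^−120) = €6,277.16.
Offer 2: at 9.60% the monthly rate is 0.0080000, so the payment is 475,000 × 0.0080000 / (1 − 1.0080000^−120) = €6,172.42.
Over 84 months: Offer 1 costs 84 × €6,277.16 + €4,750.00 = €532,031.44; Offer 2 costs 84 × €6,172.42 + €4,750.00 = €523,233.28.
Offer 2 is cheaper by €532,031.44 − €523,233.28 = €8,798.16.

Offer 2 by €8,798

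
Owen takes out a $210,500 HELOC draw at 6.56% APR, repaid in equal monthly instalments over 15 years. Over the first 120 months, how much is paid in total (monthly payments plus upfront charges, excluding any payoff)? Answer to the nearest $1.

At 6.56% the monthly rate is 0.0054667, so the payment is 210,500 × 0.0054667 / (1 − 1.0054667^−180) = $1,840.63.
Total outlay = 120 × $1,840.63 = $220,875.60.

$220,876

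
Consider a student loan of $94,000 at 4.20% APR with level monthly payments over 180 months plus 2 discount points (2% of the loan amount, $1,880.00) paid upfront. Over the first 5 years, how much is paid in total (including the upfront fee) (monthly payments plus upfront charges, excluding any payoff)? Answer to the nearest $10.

$44,170

Monthly rate = 4.2%/12 = 0.0035000; payment = 94,000 × 0.0035000 / (1 − (1+0.0035000)^−180) = $704.77.
Total outlay = 60 × $704.77 + $1,880.00 = $44,166.20.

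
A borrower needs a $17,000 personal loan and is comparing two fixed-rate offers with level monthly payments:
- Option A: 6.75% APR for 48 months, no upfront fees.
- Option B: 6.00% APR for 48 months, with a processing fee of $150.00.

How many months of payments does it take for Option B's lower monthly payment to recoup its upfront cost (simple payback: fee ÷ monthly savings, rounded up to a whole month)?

26 months

Option A: at 6.75% the monthly rate is 0.0056250, so the payment is 17,000 × 0.0056250 / (1 − 1.0056250^−48) = $405.12.
Option B: at 6.00% the monthly rate is 0.0050000, so the payment is 17,000 × 0.0050000 / (1 − 1.0050000^−48) = $399.25.
Monthly savings = $405.12 − $399.25 = $5.87.
Break-even = $150.00 / $5.87 = 25.55 → 26 months.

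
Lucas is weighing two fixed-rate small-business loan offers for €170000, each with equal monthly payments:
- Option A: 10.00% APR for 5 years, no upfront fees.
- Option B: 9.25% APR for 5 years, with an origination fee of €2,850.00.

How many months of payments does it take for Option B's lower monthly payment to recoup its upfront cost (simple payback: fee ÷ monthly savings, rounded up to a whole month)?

46 months

Option A: at 10.00% the monthly rate is 0.0083333, so the payment is 170,000 × 0.0083333 / (1 − 1.0083333^−60) = €3,612.00.
Option B: at 9.25% the monthly rate is 0.0077083, so the payment is 170,000 × 0.0077083 / (1 − 1.0077083^−60) = €3,549.58.
Monthly savings = €3,612.00 − €3,549.58 = €62.42.
Break-even = €2,850.00 / €62.42 = 45.66 → 46 months.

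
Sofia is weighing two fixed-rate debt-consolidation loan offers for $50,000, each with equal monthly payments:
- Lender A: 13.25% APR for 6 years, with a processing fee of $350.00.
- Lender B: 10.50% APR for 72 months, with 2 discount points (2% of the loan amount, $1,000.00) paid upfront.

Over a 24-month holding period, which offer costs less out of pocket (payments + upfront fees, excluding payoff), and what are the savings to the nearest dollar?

Lender A: at 13.25% the monthly rate is 0.0110417, so the payment is 50,000 × 0.0110417 / (1 − 1.0110417^−72) = $1,010.31.
Lender B: at 10.50% the monthly rate is 0.0087500, so the payment is 50,000 × 0.0087500 / (1 − 1.0087500^−72) = $938.95.
Over 24 months: Lender A costs 24 × $1,010.31 + $350.00 = $24,597.44; Lender B costs 24 × $938.95 + $1,000.00 = $23,534.80.
Lender B is cheaper by $24,597.44 − $23,534.80 = $1,062.64.

Lender B by $1,063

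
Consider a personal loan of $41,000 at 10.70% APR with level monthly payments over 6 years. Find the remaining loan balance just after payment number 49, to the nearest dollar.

$16,033

With monthly rate i = 10.7%/12 = 0.0089167, the balance after k of n payments is P · [(1+i)^n − (1+i)^k] / [(1+i)^n − 1].
(1+0.0089167)^72 = 1.89487837 and (1+0.0089167)^49 = 1.54493254, so the balance is 41,000 × (1.89487837 − 1.54493254) / (1.89487837 − 1) = $16,033.22.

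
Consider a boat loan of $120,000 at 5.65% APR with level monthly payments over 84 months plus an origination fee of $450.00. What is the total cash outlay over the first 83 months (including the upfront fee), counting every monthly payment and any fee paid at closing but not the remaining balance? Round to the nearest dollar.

$144,286

Monthly rate = 5.65%/12 = 0.0047083; payment = 120,000 × 0.0047083 / (1 − (1+0.0047083)^−84) = $1,732.96.
Total outlay = 83 × $1,732.96 + $450.00 = $144,285.68.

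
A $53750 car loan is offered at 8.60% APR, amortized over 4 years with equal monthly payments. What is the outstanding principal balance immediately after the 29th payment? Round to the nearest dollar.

$23,500

With monthly rate i = 8.6%/12 = 0.0071667, the balance after k of n payments is P · [(1+i)^n − (1+i)^k] / [(1+i)^n − 1].
(1+0.0071667)^48 = 1.40884919 and (1+0.0071667)^29 = 1.23009590, so the balance is 53,750 × (1.40884919 − 1.23009590) / (1.40884919 − 1) = $23,500.08.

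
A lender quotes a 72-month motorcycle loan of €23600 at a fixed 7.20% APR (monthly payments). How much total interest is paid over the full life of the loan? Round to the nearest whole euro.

€5,533

Monthly rate = 7.2%/12 = 0.0060000; payment = 23,600 × 0.0060000 / (1 − (1+0.0060000)^−72) = €404.63.
Total paid = 72 × €404.63 = €29,133.36; interest = €29,133.36 − €23,600 = €5,533.36.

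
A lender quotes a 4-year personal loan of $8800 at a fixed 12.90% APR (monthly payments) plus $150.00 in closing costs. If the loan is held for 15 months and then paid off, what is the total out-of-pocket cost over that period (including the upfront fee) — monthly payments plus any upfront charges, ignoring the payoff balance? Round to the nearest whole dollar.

Monthly rate = 12.9%/12 = 0.0107500; payment = 8,800 × 0.0107500 / (1 − (1+0.0107500)^−48) = $235.65.
Total outlay = 15 × $235.65 + $150.00 = $3,684.75.

$3,685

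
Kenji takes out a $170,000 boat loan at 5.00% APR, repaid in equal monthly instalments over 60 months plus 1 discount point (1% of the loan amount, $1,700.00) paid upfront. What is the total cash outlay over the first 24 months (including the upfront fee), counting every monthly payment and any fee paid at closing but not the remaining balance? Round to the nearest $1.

At 5.00% the monthly rate is 0.0041667, so the payment is 170,000 × 0.0041667 / (1 − 1.0041667^−60) = $3,208.11.
Total outlay = 24 × $3,208.11 + $1,700.00 = $78,694.64.

$78,695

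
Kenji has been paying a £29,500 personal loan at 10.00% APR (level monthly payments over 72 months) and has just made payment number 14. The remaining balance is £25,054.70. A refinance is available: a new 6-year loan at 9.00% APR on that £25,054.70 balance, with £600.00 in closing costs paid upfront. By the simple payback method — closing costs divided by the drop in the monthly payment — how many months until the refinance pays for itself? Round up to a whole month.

Current payment = 29,500 × 10%/12 / (1 − (1+0.0083333)^−72) = £546.51.
Refinanced payment = 25,054.70 × 0.0075000 / (1 − (1+0.0075000)^−72) = £451.62.
Monthly savings = £546.51 − £451.62 = £94.89.
Break-even = £600.00 / £94.89 = 6.32 → 7 months.

7 months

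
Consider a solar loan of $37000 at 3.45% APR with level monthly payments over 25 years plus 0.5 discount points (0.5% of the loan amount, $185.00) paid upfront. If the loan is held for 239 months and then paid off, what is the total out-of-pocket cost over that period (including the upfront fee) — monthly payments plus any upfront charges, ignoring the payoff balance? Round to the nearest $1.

At 3.45% the monthly rate is 0.0028750, so the payment is 37,000 × 0.0028750 / (1 − 1.0028750^−300) = $184.24.
Total outlay = 239 × $184.24 + $185.00 = $44,218.36.

$44,218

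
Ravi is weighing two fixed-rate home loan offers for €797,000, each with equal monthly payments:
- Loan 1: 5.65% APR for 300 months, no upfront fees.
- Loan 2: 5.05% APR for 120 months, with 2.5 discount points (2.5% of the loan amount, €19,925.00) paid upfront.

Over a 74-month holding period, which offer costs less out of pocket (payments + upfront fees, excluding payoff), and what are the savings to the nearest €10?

Loan 1 by €279,440

Loan 1: at 5.65% the monthly rate is 0.0047083, so the payment is 797,000 × 0.0047083 / (1 − 1.0047083^−300) = €4,965.93.
Loan 2: at 5.05% the monthly rate is 0.0042083, so the payment is 797,000 × 0.0042083 / (1 − 1.0042083^−120) = €8,472.91.
Over 74 months: Loan 1 costs 74 × €4,965.93 = €367,478.82; Loan 2 costs 74 × €8,472.91 + €19,925.00 = €646,920.34.
Loan 1 is cheaper by €646,920.34 − €367,478.82 = €279,441.52.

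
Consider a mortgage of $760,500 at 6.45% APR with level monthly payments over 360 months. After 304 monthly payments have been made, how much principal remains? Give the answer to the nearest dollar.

With monthly rate i = 6.45%/12 = 0.0053750, the balance after k of n payments is P · [(1+i)^n − (1+i)^k] / [(1+i)^n − 1].
(1+0.0053750)^360 = 6.88825817 and (1+0.0053750)^304 = 5.10195754, so the balance is 760,500 × (6.88825817 − 5.10195754) / (6.88825817 − 1) = $230,710.27.

$230,710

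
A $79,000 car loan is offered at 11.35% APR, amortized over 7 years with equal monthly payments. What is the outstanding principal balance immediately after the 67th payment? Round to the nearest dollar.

With monthly rate i = 11.35%/12 = 0.0094583, the balance after k of n payments is P · [(1+i)^n − (1+i)^k] / [(1+i)^n − 1].
(1+0.0094583)^84 = 2.20508532 and (1+0.0094583)^67 = 1.87898208, so the balance is 79,000 × (2.20508532 − 1.87898208) / (2.20508532 − 1) = $21,377.87.

$21,378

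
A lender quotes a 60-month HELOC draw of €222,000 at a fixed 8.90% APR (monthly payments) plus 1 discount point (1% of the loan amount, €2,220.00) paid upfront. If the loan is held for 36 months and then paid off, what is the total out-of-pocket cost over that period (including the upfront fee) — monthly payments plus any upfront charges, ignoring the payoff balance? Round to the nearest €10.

Monthly rate = 8.9%/12 = 0.0074167; payment = 222,000 × 0.0074167 / (1 − (1+0.0074167)^−60) = €4,597.59.
Total outlay = 36 × €4,597.59 + €2,220.00 = €167,733.24.

€167,730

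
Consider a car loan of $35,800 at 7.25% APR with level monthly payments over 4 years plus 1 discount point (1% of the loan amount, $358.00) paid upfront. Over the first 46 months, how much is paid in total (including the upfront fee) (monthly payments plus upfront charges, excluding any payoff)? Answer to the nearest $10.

$39,980

At 7.25% the monthly rate is 0.0060417, so the payment is 35,800 × 0.0060417 / (1 − 1.0060417^−48) = $861.43.
Total outlay = 46 × $861.43 + $358.00 = $39,983.78.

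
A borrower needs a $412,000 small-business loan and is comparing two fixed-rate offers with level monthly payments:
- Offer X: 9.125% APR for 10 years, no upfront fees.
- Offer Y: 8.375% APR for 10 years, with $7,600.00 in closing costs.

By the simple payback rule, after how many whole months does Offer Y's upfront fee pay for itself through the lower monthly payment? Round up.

Offer X: monthly rate = 9.125%/12 = 0.0076042; payment = 412,000 × 0.0076042 / (1 − (1+0.0076042)^−120) = $5,246.95.
Offer Y: monthly rate = 8.375%/12 = 0.0069792; payment = 412,000 × 0.0069792 / (1 − (1+0.0069792)^−120) = $5,080.71.
Monthly savings = $5,246.95 − $5,080.71 = $166.24.
Break-even = $7,600.00 / $166.24 = 45.72 → 46 months.

46 months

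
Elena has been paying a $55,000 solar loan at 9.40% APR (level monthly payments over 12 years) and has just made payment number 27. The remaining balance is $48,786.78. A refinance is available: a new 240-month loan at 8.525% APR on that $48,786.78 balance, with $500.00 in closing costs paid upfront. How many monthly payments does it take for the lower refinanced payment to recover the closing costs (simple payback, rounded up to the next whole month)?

Current payment = 55,000 × 9.4%/12 / (1 − (1+0.0078333)^−144) = $638.37.
Refinanced payment = 48,786.78 × 0.0071042 / (1 − (1+0.0071042)^−240) = $424.16.
Monthly savings = $638.37 − $424.16 = $214.21.
Break-even = $500.00 / $214.21 = 2.33 → 3 months.

3 months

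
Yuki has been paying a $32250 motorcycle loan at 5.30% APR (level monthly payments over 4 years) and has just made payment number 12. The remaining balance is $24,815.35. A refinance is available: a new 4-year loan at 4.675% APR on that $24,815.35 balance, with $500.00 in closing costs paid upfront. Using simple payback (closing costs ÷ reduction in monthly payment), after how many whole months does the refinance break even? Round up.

Current payment = 32,250 × 5.3%/12 / (1 − (1+0.0044167)^−48) = $747.09.
Refinanced payment = 24,815.35 × 0.0038958 / (1 − (1+0.0038958)^−48) = $567.83.
Monthly savings = $747.09 − $567.83 = $179.26.
Break-even = $500.00 / $179.26 = 2.79 → 3 months.

3 months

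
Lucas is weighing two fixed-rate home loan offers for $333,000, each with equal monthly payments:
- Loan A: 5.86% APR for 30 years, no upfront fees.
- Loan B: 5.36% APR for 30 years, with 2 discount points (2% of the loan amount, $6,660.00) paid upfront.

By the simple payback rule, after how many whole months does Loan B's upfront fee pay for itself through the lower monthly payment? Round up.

Loan A: at 5.86% the monthly rate is 0.0048833, so the payment is 333,000 × 0.0048833 / (1 − 1.0048833^−360) = $1,966.63.
Loan B: at 5.36% the monthly rate is 0.0044667, so the payment is 333,000 × 0.0044667 / (1 − 1.0044667^−360) = $1,861.59.
Monthly savings = $1,966.63 − $1,861.59 = $105.04.
Break-even = $6,660.00 / $105.04 = 63.40 → 64 months.

64 months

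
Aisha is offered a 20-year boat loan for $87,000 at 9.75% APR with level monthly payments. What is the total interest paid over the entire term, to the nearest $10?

$111,050

At 9.75% the monthly rate is 0.0081250, so the payment is 87,000 × 0.0081250 / (1 − 1.0081250^−240) = $825.21.
Total paid = 240 × $825.21 = $198,050.40; interest = $198,050.40 − $87,000 = $111,050.40.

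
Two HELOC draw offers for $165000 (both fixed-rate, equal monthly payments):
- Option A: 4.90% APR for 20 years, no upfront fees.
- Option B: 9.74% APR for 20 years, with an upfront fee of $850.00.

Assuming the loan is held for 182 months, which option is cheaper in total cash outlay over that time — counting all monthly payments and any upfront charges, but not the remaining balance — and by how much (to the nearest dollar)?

Option A: monthly rate = 4.9%/12 = 0.0040833; payment = 165,000 × 0.0040833 / (1 − (1+0.0040833)^−240) = $1,079.83.
Option B: monthly rate = 9.74%/12 = 0.0081167; payment = 165,000 × 0.0081167 / (1 − (1+0.0081167)^−240) = $1,563.97.
Over 182 months: Option A costs 182 × $1,079.83 = $196,529.06; Option B costs 182 × $1,563.97 + $850.00 = $285,492.54.
Option A is cheaper by $285,492.54 − $196,529.06 = $88,963.48.

Option A by $88,963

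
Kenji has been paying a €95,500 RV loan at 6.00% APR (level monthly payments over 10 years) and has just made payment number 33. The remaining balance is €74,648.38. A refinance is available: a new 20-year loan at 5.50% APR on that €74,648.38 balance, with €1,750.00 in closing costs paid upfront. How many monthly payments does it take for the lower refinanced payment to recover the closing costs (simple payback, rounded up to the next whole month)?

4 months

Current payment = 95,500 × 6%/12 / (1 − (1+0.0050000)^−120) = €1,060.25.
Refinanced payment = 74,648.38 × 0.0045833 / (1 − (1+0.0045833)^−240) = €513.50.
Monthly savings = €1,060.25 − €513.50 = €546.75.
Break-even = €1,750.00 / €546.75 = 3.20 → 4 months.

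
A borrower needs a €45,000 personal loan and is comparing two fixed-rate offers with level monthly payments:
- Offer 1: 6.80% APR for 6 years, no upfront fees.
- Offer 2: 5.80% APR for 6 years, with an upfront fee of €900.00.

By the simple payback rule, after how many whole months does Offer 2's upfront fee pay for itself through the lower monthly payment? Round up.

Offer 1: at 6.80% the monthly rate is 0.0056667, so the payment is 45,000 × 0.0056667 / (1 − 1.0056667^−72) = €762.89.
Offer 2: monthly rate = 5.8%/12 = 0.0048333; payment = 45,000 × 0.0048333 / (1 − (1+0.0048333)^−72) = €741.54.
Monthly savings = €762.89 − €741.54 = €21.35.
Break-even = €900.00 / €21.35 = 42.15 → 43 months.

43 months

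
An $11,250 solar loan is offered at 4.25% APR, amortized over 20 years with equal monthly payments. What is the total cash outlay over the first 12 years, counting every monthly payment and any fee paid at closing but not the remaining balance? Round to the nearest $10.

Monthly rate = 4.25%/12 = 0.0035417; payment = 11,250 × 0.0035417 / (1 − (1+0.0035417)^−240) = $69.66.
Total outlay = 144 × $69.66 = $10,031.04.

$10,030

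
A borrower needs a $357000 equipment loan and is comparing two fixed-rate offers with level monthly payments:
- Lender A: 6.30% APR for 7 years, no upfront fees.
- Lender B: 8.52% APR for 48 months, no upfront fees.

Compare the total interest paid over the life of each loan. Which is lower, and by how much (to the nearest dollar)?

Lender A: at 6.30% the monthly rate is 0.0052500, so the payment is 357,000 × 0.0052500 / (1 − 1.0052500^−84) = $5,266.75.
Total interest on Lender A = 84 × $5,266.75 − $357,000 = $85,407.00.
Lender B: monthly rate = 8.52%/12 = 0.0071000; payment = 357,000 × 0.0071000 / (1 − (1+0.0071000)^−48) = $8,802.82.
Total interest on Lender B = 48 × $8,802.82 − $357,000 = $65,535.36.
Lender B is lower by $19,871.64.

Lender B by $19,872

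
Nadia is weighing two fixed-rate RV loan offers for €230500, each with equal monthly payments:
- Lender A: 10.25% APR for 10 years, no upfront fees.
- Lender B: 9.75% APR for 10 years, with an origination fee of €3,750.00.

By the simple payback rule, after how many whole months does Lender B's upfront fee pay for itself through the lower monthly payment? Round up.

Lender A: at 10.25% the monthly rate is 0.0085417, so the payment is 230,500 × 0.0085417 / (1 − 1.0085417^−120) = €3,078.07.
Lender B: monthly rate = 9.75%/12 = 0.0081250; payment = 230,500 × 0.0081250 / (1 − (1+0.0081250)^−120) = €3,014.25.
Monthly savings = €3,078.07 − €3,014.25 = €63.82.
Break-even = €3,750.00 / €63.82 = 58.76 → 59 months.

59 months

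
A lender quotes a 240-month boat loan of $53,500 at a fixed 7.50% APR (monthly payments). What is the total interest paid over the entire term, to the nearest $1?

At 7.50% the monthly rate is 0.0062500, so the payment is 53,500 × 0.0062500 / (1 − 1.0062500^−240) = $430.99.
Total paid = 240 × $430.99 = $103,437.60; interest = $103,437.60 − $53,500 = $49,937.60.

$49,938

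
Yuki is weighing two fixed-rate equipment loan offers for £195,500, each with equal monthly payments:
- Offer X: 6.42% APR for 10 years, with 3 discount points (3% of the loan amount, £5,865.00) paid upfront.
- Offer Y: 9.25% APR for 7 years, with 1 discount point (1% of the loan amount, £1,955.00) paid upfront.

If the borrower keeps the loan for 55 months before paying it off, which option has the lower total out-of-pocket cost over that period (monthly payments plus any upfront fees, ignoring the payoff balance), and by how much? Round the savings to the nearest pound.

Offer X: monthly rate = 6.42%/12 = 0.0053500; payment = 195,500 × 0.0053500 / (1 − (1+0.0053500)^−120) = £2,211.91.
Offer Y: at 9.25% the monthly rate is 0.0077083, so the payment is 195,500 × 0.0077083 / (1 − 1.0077083^−84) = £3,170.28.
Over 55 months: Offer X costs 55 × £2,211.91 + £5,865.00 = £127,520.05; Offer Y costs 55 × £3,170.28 + £1,955.00 = £176,320.40.
Offer X is cheaper by £176,320.40 − £127,520.05 = £48,800.35.

Offer X by £48,800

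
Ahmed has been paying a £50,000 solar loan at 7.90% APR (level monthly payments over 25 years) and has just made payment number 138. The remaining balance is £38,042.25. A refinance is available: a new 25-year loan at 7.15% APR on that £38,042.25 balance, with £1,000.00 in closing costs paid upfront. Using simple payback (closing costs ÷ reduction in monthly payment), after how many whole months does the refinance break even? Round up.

Current payment = 50,000 × 7.9%/12 / (1 − (1+0.0065833)^−300) = £382.60.
Refinanced payment = 38,042.25 × 0.0059583 / (1 − (1+0.0059583)^−300) = £272.53.
Monthly savings = £382.60 − £272.53 = £110.07.
Break-even = £1,000.00 / £110.07 = 9.09 → 10 months.

10 months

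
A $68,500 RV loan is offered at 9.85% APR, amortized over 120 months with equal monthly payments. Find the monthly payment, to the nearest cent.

Monthly rate = 9.85%/12 = 0.0082083; payment = 68,500 × 0.0082083 / (1 − (1+0.0082083)^−120) = $899.55.

$899.55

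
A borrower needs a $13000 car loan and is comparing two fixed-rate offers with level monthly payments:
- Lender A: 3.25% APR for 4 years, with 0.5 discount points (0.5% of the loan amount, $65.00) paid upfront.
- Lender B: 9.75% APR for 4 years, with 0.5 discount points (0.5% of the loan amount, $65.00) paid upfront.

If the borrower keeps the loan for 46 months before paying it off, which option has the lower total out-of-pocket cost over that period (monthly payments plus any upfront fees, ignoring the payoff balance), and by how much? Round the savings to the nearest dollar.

Lender A by $1,793

Lender A: monthly rate = 3.25%/12 = 0.0027083; payment = 13,000 × 0.0027083 / (1 − (1+0.0027083)^−48) = $289.18.
Lender B: at 9.75% the monthly rate is 0.0081250, so the payment is 13,000 × 0.0081250 / (1 − 1.0081250^−48) = $328.15.
Over 46 months: Lender A costs 46 × $289.18 + $65.00 = $13,367.28; Lender B costs 46 × $328.15 + $65.00 = $15,159.90.
Lender A is cheaper by $15,159.90 − $13,367.28 = $1,792.62.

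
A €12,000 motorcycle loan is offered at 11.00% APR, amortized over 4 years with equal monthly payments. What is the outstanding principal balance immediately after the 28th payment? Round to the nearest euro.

€5,644

With monthly rate i = 11%/12 = 0.0091667, the balance after k of n payments is P · [(1+i)^n − (1+i)^k] / [(1+i)^n − 1].
(1+0.0091667)^48 = 1.54959805 and (1+0.0091667)^28 = 1.29110368, so the balance is 12,000 × (1.54959805 − 1.29110368) / (1.54959805 − 1) = €5,644.00.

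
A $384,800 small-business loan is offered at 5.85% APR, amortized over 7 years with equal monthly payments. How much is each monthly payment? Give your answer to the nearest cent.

$5,593.74

At 5.85% the monthly rate is 0.0048750, so the payment is 384,800 × 0.0048750 / (1 − 1.0048750^−84) = $5,593.74.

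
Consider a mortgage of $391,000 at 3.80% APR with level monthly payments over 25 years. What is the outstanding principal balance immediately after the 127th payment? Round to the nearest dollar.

$268,865

With monthly rate i = 3.8%/12 = 0.0031667, the balance after k of n payments is P · [(1+i)^n − (1+i)^k] / [(1+i)^n − 1].
(1+0.0031667)^300 = 2.58183142 and (1+0.0031667)^127 = 1.49411079, so the balance is 391,000 × (2.58183142 − 1.49411079) / (2.58183142 − 1) = $268,864.79.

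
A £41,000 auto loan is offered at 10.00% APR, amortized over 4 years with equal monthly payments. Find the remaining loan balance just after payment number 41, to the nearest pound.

With monthly rate i = 10%/12 = 0.0083333, the balance after k of n payments is P · [(1+i)^n − (1+i)^k] / [(1+i)^n − 1].
(1+0.0083333)^48 = 1.48935410 and (1+0.0083333)^41 = 1.40530016, so the balance is 41,000 × (1.48935410 − 1.40530016) / (1.48935410 − 1) = £7,042.37.

£7,042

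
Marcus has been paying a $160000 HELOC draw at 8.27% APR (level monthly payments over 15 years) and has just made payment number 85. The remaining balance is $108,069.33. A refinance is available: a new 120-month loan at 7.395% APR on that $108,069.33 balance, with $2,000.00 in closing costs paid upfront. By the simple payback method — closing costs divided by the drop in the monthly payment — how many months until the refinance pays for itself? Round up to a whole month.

8 months

Current payment = 160,000 × 8.27%/12 / (1 − (1+0.0068917)^−180) = $1,554.09.
Refinanced payment = 108,069.33 × 0.0061625 / (1 − (1+0.0061625)^−120) = $1,276.89.
Monthly savings = $1,554.09 − $1,276.89 = $277.20.
Break-even = $2,000.00 / $277.20 = 7.22 → 8 months.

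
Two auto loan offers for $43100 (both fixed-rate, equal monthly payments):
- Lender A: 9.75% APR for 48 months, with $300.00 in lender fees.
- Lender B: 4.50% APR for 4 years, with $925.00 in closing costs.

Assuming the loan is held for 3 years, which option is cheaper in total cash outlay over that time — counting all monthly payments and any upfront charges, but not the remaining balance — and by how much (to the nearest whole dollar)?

Lender A: at 9.75% the monthly rate is 0.0081250, so the payment is 43,100 × 0.0081250 / (1 − 1.0081250^−48) = $1,087.96.
Lender B: at 4.50% the monthly rate is 0.0037500, so the payment is 43,100 × 0.0037500 / (1 − 1.0037500^−48) = $982.83.
Over 36 months: Lender A costs 36 × $1,087.96 + $300.00 = $39,466.56; Lender B costs 36 × $982.83 + $925.00 = $36,306.88.
Lender B is cheaper by $39,466.56 − $36,306.88 = $3,159.68.

Lender B by $3,160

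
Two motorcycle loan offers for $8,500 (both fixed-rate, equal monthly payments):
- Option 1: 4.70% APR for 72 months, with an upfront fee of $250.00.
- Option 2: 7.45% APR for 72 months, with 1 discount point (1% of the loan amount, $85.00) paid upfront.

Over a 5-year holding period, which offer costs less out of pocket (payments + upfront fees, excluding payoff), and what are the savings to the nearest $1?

Option 1: monthly rate = 4.7%/12 = 0.0039167; payment = 8,500 × 0.0039167 / (1 − (1+0.0039167)^−72) = $135.71.
Option 2: at 7.45% the monthly rate is 0.0062083, so the payment is 8,500 × 0.0062083 / (1 − 1.0062083^−72) = $146.76.
Over 60 months: Option 1 costs 60 × $135.71 + $250.00 = $8,392.60; Option 2 costs 60 × $146.76 + $85.00 = $8,890.60.
Option 1 is cheaper by $8,890.60 − $8,392.60 = $498.00.

Option 1 by $498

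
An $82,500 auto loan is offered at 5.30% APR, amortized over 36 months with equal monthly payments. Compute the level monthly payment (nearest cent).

$2,483.73

At 5.30% the monthly rate is 0.0044167, so the payment is 82,500 × 0.0044167 / (1 − 1.0044167^−36) = $2,483.73.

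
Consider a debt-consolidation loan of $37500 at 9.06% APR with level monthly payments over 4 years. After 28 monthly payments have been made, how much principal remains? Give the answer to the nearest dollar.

With monthly rate i = 9.06%/12 = 0.0075500, the balance after k of n payments is P · [(1+i)^n − (1+i)^k] / [(1+i)^n − 1].
(1+0.0075500)^48 = 1.43481911 and (1+0.0075500)^28 = 1.23442585, so the balance is 37,500 × (1.43481911 − 1.23442585) / (1.43481911 − 1) = $17,282.47.

$17,282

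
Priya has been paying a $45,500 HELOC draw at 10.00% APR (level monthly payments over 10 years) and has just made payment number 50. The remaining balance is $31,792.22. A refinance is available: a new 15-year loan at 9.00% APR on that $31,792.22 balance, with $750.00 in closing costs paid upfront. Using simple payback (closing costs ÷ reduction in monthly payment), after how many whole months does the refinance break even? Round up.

Current payment = 45,500 × 10%/12 / (1 − (1+0.0083333)^−120) = $601.29.
Refinanced payment = 31,792.22 × 0.0075000 / (1 − (1+0.0075000)^−180) = $322.46.
Monthly savings = $601.29 − $322.46 = $278.83.
Break-even = $750.00 / $278.83 = 2.69 → 3 months.

3 months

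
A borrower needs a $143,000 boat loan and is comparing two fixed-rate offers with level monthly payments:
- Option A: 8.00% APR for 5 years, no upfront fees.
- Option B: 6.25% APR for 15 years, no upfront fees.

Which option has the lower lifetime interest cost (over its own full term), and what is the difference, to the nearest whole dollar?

Option A by $46,729

Option A: at 8.00% the monthly rate is 0.0066667, so the payment is 143,000 × 0.0066667 / (1 − 1.0066667^−60) = $2,899.52.
Total interest on Option A = 60 × $2,899.52 − $143,000 = $30,971.20.
Option B: at 6.25% the monthly rate is 0.0052083, so the payment is 143,000 × 0.0052083 / (1 − 1.0052083^−180) = $1,226.11.
Total interest on Option B = 180 × $1,226.11 − $143,000 = $77,699.80.
Option A is lower by $46,728.60.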